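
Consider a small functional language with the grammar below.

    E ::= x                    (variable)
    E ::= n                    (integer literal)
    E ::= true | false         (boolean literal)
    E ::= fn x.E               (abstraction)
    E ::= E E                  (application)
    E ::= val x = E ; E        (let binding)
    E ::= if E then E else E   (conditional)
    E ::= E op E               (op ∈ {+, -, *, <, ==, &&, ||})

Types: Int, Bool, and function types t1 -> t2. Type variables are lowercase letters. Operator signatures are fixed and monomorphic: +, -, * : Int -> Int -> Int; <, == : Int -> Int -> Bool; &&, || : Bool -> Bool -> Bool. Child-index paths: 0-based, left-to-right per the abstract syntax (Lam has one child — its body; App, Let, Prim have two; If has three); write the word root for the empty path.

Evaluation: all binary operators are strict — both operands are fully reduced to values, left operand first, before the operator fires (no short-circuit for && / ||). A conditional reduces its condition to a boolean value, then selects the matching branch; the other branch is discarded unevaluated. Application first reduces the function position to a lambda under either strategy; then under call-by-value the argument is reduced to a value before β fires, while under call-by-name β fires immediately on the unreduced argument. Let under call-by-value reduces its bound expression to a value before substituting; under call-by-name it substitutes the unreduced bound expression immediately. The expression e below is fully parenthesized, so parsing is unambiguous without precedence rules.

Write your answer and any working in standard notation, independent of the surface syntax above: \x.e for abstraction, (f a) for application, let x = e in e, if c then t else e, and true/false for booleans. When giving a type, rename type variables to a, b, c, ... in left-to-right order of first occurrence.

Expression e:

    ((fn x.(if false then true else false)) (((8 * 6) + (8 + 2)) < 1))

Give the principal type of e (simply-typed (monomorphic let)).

Derivation:
  unify Bool ~ Bool
  unify Bool ~ Bool
\x._ : a -> Bool
  unify Int ~ Int
  unify Int ~ Int
  unify Int ~ Int
  unify Int ~ Int
  unify Int ~ Int
  unify Int ~ Int
  unify Int ~ Int
  unify Int ~ Int
  unify a -> Bool ~ Bool -> b
  unify a ~ Bool
  unify Bool ~ b
_ _ : Bool

Answer: Bool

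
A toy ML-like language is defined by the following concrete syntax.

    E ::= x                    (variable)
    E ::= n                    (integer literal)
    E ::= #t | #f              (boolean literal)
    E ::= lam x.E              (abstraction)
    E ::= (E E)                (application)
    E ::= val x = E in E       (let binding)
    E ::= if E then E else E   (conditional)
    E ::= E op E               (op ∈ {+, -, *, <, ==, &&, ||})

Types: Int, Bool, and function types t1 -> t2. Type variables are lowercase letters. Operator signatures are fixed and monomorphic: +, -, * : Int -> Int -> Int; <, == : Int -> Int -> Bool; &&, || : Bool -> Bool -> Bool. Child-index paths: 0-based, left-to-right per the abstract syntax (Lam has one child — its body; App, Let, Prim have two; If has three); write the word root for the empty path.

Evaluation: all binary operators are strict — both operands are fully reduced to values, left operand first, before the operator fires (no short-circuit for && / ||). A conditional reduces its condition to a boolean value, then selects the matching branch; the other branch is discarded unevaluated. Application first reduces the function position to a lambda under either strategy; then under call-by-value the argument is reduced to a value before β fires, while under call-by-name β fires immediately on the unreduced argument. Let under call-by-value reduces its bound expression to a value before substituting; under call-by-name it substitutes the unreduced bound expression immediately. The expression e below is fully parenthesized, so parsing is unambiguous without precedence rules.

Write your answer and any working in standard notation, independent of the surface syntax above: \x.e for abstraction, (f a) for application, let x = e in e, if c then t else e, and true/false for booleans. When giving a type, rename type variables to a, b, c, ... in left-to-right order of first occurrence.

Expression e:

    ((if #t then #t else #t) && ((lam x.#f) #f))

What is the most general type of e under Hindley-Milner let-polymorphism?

Answer: Bool

Derivation:
  unify Bool ~ Bool
  unify Bool ~ Bool
  unify Bool ~ Bool
\x._ : a -> Bool
  unify a -> Bool ~ Bool -> b
  unify a ~ Bool
  unify Bool ~ b
_ _ : Bool
  unify Bool ~ Bool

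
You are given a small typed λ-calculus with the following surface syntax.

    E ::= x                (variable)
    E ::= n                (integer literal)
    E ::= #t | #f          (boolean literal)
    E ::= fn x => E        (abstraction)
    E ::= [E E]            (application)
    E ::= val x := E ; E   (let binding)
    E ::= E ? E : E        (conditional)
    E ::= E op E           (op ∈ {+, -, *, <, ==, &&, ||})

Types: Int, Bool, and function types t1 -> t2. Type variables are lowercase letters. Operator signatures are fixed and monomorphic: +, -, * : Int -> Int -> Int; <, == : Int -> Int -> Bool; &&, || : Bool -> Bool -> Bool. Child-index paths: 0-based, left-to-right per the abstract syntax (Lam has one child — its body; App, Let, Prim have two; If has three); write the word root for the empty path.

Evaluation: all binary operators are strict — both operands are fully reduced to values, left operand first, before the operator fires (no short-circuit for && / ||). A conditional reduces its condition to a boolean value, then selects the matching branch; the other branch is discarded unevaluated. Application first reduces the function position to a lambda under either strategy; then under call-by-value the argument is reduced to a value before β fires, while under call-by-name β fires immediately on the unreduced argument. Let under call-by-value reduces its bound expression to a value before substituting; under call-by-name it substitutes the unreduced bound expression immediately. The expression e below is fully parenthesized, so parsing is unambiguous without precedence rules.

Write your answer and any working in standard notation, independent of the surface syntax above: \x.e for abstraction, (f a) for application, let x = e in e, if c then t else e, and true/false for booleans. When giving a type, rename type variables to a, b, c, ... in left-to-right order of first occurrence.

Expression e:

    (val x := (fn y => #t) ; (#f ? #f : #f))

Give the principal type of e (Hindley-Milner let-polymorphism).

Derivation:
\y._ : a -> Bool
let x : forall. a -> Bool
  unify Bool ~ Bool
  unify Bool ~ Bool

Answer: Bool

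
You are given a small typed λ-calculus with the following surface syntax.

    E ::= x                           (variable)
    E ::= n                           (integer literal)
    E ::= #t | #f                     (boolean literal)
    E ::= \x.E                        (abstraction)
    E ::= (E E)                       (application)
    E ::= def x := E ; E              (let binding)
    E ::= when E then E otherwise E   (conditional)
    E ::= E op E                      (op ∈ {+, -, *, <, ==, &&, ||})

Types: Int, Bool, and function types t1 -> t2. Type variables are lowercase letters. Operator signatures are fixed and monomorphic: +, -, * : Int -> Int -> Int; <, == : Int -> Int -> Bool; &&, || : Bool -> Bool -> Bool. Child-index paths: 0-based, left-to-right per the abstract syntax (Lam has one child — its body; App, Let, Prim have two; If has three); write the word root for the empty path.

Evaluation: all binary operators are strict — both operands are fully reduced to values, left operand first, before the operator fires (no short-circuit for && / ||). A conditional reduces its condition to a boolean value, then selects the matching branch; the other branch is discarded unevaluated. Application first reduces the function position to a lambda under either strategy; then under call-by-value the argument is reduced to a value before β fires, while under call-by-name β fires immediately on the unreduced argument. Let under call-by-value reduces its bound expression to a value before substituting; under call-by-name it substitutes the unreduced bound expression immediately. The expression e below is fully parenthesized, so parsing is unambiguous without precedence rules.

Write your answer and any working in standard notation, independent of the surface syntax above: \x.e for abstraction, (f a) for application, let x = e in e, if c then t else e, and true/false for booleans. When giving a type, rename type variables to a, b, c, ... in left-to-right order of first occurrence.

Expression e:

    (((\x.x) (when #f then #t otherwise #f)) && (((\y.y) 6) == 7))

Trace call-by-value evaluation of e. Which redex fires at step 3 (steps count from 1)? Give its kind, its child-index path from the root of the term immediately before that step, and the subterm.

Derivation:
step 0: (((\x.x) (if false then true else false)) && (((\y.y) 6) == 7))
step 1: [if@0.1] (((\x.x) false) && (((\y.y) 6) == 7))
step 2: [beta@0] (false && (((\y.y) 6) == 7))
step 3: [beta@1.0] (false && (6 == 7))

Answer: beta at 1.0 : ((\y.y) 6)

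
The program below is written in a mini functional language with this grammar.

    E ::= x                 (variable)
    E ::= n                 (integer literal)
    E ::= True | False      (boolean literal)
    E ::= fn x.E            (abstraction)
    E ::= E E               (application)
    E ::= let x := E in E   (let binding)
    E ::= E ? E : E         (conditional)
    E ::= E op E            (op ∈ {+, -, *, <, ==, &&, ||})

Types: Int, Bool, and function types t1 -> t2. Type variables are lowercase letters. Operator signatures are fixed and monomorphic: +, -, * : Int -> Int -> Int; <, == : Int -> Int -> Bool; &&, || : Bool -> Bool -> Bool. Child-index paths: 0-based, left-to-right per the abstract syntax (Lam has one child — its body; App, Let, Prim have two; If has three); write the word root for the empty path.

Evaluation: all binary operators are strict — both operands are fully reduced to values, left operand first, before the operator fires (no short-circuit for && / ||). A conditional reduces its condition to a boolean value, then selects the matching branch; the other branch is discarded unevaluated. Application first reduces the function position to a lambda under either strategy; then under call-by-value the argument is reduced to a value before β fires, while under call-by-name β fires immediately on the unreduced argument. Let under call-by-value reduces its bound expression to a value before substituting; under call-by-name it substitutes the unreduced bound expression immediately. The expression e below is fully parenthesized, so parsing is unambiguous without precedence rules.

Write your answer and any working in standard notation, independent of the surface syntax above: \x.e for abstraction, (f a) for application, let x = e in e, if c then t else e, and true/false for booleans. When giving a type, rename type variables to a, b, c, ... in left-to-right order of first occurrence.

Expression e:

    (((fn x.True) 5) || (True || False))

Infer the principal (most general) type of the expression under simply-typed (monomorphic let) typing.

Working:
\x._ : a -> Bool
  unify a -> Bool ~ Int -> b
  unify a ~ Int
  unify Bool ~ b
_ _ : Bool
  unify Bool ~ Bool
  unify Bool ~ Bool
  unify Bool ~ Bool
  unify Bool ~ Bool

Answer: Bool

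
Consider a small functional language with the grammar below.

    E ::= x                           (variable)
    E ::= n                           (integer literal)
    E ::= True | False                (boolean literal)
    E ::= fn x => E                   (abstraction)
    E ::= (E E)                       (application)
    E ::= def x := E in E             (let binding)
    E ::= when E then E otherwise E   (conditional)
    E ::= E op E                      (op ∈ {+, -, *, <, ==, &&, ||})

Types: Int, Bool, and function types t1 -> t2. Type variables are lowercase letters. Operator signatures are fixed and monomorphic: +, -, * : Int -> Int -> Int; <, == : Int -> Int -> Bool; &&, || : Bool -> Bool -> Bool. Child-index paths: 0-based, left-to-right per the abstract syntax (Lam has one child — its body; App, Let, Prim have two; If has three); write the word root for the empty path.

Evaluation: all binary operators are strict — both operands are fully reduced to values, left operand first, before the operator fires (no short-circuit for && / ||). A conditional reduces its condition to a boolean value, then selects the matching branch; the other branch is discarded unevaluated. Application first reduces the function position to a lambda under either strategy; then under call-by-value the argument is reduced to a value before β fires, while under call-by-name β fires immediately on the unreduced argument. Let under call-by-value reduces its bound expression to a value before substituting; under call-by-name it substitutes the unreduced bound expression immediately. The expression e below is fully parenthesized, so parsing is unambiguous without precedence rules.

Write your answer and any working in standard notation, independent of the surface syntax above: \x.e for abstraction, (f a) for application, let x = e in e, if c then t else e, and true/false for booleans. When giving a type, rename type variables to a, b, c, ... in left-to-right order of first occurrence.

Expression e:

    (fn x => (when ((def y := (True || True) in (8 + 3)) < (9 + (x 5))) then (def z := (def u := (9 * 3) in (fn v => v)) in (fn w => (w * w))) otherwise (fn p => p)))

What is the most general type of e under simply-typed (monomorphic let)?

Working:
  unify Bool ~ Bool
  unify Bool ~ Bool
let y : Bool
  unify Int ~ Int
  unify Int ~ Int
  unify Int ~ Int
  unify Int ~ Int
x : a
  unify a ~ Int -> b
_ _ : b
  unify b ~ Int
  unify Int ~ Int
  unify Bool ~ Bool
  unify Int ~ Int
  unify Int ~ Int
let u : Int
v : c
\v._ : c -> c
let z : c -> c
w : d
  unify d ~ Int
w : Int
  unify Int ~ Int
\w._ : Int -> Int
p : e
\p._ : e -> e
  unify Int -> Int ~ e -> e
  unify Int ~ e
  unify Int ~ Int
\x._ : (Int -> Int) -> Int -> Int

Answer: (Int -> Int) -> Int -> Int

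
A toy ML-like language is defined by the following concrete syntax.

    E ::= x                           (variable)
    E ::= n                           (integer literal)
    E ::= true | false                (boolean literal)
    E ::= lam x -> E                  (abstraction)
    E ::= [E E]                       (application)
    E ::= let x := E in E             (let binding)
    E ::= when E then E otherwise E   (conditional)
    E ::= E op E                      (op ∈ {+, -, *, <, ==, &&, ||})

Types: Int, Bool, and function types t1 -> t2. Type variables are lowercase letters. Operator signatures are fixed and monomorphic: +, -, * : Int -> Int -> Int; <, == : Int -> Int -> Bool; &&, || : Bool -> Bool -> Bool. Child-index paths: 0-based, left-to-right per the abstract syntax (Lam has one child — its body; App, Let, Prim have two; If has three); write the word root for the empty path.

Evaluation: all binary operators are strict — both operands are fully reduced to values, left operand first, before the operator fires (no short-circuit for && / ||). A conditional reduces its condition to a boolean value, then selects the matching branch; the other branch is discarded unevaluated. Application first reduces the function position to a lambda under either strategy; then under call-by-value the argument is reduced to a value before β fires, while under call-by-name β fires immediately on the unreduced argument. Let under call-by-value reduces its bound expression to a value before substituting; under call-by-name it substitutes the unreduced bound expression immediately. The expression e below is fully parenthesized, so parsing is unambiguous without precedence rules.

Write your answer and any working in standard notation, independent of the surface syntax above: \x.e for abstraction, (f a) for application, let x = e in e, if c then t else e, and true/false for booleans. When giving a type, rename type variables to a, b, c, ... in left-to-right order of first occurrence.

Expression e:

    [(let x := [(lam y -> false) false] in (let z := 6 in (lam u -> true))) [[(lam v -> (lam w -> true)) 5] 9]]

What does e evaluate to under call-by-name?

Working:
step 0: ((let x = ((\y.false) false) in (let z = 6 in (\u.true))) (((\v.(\w.true)) 5) 9))
step 1: [let@0] ((let z = 6 in (\u.true)) (((\v.(\w.true)) 5) 9))
step 2: [let@0] ((\u.true) (((\v.(\w.true)) 5) 9))
step 3: [beta@root] true

Answer: true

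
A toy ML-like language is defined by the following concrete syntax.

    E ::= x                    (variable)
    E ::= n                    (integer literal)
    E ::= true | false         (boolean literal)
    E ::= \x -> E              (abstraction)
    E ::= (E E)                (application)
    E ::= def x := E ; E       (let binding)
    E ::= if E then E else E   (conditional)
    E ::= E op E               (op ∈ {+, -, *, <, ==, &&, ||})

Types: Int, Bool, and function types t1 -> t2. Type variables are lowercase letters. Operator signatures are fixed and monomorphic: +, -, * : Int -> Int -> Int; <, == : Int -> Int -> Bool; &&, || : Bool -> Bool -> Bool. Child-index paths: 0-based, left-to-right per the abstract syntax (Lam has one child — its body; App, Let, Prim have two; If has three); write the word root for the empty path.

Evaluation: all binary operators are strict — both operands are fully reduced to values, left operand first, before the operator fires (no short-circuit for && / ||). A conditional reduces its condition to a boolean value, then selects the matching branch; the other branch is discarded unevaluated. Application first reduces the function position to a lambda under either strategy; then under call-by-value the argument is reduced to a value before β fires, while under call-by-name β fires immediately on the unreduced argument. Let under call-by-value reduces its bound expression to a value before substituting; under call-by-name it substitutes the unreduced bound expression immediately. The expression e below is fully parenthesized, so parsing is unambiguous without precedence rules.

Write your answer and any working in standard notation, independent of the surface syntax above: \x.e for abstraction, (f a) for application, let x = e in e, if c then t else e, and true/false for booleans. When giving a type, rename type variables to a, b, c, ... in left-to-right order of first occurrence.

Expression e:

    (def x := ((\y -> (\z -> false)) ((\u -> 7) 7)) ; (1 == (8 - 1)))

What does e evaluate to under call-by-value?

Trace:
step 0: (let x = ((\y.(\z.false)) ((\u.7) 7)) in (1 == (8 - 1)))
step 1: [beta@0.1] (let x = ((\y.(\z.false)) 7) in (1 == (8 - 1)))
step 2: [beta@0] (let x = (\z.false) in (1 == (8 - 1)))
step 3: [let@root] (1 == (8 - 1))
step 4: [delta@1] (1 == 7)
step 5: [delta@root] false

Answer: false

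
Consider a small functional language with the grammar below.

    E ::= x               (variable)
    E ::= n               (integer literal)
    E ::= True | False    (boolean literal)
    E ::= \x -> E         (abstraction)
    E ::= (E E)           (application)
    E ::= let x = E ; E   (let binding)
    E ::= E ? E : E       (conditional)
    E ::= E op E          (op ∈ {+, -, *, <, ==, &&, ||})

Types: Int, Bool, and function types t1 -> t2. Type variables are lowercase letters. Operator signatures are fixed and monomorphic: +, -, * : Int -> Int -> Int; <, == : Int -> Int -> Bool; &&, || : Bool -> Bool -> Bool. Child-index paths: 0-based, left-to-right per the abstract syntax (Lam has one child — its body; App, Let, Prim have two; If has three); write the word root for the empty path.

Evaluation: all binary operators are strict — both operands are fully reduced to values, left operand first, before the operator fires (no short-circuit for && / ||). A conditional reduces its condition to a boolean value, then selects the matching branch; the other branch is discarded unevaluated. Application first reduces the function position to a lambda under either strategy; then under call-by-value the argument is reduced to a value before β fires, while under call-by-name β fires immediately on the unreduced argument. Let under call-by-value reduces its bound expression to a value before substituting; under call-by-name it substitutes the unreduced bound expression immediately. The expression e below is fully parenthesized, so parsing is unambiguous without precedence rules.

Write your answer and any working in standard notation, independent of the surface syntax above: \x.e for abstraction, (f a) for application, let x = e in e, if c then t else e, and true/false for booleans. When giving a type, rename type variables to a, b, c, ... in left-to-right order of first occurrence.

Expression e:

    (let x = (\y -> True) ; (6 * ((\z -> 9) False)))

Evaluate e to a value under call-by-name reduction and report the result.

Trace:
step 0: (let x = (\y.true) in (6 * ((\z.9) false)))
step 1: [let@root] (6 * ((\z.9) false))
step 2: [beta@1] (6 * 9)
step 3: [delta@root] 54

Answer: 54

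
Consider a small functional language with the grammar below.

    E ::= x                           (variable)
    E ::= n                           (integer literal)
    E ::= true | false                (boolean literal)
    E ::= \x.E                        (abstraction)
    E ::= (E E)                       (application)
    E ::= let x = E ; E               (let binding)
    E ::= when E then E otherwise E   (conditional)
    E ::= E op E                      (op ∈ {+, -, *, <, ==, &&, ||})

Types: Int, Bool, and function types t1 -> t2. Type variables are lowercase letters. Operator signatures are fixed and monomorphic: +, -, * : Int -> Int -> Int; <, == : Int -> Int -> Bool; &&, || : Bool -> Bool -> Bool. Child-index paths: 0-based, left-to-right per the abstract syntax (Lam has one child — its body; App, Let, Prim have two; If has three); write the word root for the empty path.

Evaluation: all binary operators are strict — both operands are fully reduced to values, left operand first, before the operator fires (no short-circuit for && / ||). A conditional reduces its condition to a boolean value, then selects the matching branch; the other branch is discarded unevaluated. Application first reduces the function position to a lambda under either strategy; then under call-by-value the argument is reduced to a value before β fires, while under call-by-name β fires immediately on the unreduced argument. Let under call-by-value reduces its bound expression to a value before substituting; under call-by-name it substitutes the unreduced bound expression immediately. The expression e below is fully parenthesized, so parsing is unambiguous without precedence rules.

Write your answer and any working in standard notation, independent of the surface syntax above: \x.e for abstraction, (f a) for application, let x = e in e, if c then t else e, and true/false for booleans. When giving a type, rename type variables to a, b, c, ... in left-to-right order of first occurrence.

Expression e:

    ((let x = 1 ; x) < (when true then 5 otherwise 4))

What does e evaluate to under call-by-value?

Working:
step 0: ((let x = 1 in x) < (if true then 5 else 4))
step 1: [let@0] (1 < (if true then 5 else 4))
step 2: [if@1] (1 < 5)
step 3: [delta@root] true

Answer: true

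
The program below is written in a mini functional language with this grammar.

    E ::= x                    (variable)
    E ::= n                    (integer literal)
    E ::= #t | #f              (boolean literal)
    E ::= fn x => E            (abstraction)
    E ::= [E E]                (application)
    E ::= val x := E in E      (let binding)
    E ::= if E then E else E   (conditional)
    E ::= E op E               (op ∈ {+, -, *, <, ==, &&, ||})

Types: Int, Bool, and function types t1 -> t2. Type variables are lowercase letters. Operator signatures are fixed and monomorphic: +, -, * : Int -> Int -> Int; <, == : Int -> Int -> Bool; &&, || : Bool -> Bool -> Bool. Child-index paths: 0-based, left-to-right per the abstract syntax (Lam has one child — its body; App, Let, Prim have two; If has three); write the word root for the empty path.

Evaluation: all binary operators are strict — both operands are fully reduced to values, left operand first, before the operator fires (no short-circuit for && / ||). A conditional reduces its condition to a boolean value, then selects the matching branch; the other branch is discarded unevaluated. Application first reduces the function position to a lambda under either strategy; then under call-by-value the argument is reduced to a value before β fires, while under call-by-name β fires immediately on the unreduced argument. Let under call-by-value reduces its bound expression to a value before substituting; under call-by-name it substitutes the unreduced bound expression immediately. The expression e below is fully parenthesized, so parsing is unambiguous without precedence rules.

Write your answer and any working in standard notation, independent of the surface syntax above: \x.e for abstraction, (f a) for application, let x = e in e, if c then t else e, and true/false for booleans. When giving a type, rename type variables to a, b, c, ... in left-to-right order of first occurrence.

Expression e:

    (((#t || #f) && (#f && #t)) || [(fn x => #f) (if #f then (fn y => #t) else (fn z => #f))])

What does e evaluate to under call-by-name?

Working:
step 0: (((true || false) && (false && true)) || ((\x.false) (if false then (\y.true) else (\z.false))))
step 1: [delta@0.0] ((true && (false && true)) || ((\x.false) (if false then (\y.true) else (\z.false))))
step 2: [delta@0.1] ((true && false) || ((\x.false) (if false then (\y.true) else (\z.false))))
step 3: [delta@0] (false || ((\x.false) (if false then (\y.true) else (\z.false))))
step 4: [beta@1] (false || false)
step 5: [delta@root] false

Answer: false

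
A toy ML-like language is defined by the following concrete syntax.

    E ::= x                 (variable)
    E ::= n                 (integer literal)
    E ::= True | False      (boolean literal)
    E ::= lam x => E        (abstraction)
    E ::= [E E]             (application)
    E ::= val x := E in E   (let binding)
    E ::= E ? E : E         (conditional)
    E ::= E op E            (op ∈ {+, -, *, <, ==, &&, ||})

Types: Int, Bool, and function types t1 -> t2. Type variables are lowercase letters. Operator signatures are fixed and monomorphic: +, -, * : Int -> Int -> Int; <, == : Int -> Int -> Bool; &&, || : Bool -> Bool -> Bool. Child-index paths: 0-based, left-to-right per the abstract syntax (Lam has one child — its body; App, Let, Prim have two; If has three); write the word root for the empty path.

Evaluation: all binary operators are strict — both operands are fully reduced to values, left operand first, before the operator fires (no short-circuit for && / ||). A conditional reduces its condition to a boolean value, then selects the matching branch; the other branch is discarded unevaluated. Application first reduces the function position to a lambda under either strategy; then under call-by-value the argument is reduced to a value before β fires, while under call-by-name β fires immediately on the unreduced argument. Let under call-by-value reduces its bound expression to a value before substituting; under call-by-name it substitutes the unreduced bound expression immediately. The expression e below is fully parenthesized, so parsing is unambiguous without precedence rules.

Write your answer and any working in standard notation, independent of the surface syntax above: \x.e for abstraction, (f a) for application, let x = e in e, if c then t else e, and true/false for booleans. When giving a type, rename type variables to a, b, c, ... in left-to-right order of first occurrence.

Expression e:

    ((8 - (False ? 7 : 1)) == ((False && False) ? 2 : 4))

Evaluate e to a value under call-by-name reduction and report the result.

Working:
step 0: ((8 - (if false then 7 else 1)) == (if (false && false) then 2 else 4))
step 1: [if@0.1] ((8 - 1) == (if (false && false) then 2 else 4))
step 2: [delta@0] (7 == (if (false && false) then 2 else 4))
step 3: [delta@1.0] (7 == (if false then 2 else 4))
step 4: [if@1] (7 == 4)
step 5: [delta@root] false

Answer: false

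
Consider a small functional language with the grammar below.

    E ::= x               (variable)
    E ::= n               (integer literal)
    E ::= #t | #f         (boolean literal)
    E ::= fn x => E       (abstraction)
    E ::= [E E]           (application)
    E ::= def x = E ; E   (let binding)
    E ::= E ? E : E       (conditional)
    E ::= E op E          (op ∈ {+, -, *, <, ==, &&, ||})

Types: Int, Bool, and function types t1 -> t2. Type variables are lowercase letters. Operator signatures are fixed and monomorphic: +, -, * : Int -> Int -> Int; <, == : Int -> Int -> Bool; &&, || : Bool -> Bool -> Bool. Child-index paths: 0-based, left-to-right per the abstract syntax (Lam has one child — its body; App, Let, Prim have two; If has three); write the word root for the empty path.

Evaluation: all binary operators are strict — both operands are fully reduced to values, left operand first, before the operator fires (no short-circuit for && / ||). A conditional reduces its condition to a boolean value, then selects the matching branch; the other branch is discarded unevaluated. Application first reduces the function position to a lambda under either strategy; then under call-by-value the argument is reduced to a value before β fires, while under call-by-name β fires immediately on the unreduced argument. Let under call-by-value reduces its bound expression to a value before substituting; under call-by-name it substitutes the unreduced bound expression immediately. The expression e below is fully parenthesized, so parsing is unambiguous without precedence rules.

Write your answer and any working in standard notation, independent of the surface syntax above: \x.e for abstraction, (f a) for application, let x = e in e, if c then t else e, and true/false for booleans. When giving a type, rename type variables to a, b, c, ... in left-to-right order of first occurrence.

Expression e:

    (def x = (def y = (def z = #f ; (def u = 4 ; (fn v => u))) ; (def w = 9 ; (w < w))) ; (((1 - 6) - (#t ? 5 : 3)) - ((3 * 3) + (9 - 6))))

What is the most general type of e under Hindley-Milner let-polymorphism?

Answer: Int

Derivation:
let z : Bool
let u : Int
u : Int
\v._ : a -> Int
let y : forall. a -> Int
let w : Int
w : Int
  unify Int ~ Int
w : Int
  unify Int ~ Int
let x : Bool
  unify Int ~ Int
  unify Int ~ Int
  unify Int ~ Int
  unify Bool ~ Bool
  unify Int ~ Int
  unify Int ~ Int
  unify Int ~ Int
  unify Int ~ Int
  unify Int ~ Int
  unify Int ~ Int
  unify Int ~ Int
  unify Int ~ Int
  unify Int ~ Int
  unify Int ~ Int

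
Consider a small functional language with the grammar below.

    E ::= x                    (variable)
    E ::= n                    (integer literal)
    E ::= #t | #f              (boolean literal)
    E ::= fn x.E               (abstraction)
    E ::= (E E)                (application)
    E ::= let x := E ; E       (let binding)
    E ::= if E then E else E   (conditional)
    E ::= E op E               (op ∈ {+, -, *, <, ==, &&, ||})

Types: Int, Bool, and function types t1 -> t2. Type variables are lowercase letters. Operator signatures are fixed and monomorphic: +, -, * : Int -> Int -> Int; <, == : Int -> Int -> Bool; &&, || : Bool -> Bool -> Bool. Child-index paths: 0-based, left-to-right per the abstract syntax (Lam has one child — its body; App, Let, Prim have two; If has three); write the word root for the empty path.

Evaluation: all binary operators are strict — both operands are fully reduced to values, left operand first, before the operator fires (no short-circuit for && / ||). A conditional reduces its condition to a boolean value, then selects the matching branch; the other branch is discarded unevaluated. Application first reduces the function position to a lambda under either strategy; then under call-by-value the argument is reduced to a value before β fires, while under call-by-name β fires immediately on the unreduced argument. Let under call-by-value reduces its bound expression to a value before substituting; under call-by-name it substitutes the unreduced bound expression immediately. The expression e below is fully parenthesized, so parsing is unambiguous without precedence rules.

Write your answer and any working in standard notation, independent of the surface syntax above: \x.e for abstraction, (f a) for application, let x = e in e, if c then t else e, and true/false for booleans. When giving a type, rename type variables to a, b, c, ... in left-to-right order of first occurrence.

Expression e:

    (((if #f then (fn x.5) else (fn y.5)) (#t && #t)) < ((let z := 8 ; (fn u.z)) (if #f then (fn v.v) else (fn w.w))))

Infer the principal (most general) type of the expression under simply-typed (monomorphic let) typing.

Answer: Bool

Derivation:
  unify Bool ~ Bool
\x._ : a -> Int
\y._ : b -> Int
  unify a -> Int ~ b -> Int
  unify a ~ b
  unify Int ~ Int
  unify Bool ~ Bool
  unify Bool ~ Bool
  unify b -> Int ~ Bool -> c
  unify b ~ Bool
  unify Int ~ c
_ _ : Int
  unify Int ~ Int
let z : Int
z : Int
\u._ : d -> Int
  unify Bool ~ Bool
v : e
\v._ : e -> e
w : f
\w._ : f -> f
  unify e -> e ~ f -> f
  unify e ~ f
  unify f ~ f
  unify d -> Int ~ (f -> f) -> g
  unify d ~ f -> f
  unify Int ~ g
_ _ : Int
  unify Int ~ Int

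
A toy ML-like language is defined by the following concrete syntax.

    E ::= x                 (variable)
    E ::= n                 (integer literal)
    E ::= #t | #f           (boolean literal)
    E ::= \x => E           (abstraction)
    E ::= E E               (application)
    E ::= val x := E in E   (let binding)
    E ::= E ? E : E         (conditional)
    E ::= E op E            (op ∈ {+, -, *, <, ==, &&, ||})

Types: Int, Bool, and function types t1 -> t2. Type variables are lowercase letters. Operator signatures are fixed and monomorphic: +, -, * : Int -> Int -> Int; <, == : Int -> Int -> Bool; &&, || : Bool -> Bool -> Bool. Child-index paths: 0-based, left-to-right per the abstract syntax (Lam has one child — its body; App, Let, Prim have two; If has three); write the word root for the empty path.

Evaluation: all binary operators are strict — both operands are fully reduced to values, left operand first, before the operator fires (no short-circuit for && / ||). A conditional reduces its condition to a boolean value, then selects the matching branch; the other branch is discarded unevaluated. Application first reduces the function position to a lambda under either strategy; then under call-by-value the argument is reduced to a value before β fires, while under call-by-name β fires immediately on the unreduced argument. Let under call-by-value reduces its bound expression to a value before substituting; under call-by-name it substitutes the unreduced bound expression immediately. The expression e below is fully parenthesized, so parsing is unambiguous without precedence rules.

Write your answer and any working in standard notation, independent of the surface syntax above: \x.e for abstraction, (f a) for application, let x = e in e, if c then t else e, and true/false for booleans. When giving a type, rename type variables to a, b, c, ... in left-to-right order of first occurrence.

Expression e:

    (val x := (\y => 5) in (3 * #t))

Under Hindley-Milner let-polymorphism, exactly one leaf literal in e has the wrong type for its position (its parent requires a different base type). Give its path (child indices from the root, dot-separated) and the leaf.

Working:
\y._ : a -> Int
let x : forall. a -> Int
  unify Int ~ Int
  unify Bool ~ Int
  FAIL: mismatch Bool ~ Int

Answer: 1.1 : true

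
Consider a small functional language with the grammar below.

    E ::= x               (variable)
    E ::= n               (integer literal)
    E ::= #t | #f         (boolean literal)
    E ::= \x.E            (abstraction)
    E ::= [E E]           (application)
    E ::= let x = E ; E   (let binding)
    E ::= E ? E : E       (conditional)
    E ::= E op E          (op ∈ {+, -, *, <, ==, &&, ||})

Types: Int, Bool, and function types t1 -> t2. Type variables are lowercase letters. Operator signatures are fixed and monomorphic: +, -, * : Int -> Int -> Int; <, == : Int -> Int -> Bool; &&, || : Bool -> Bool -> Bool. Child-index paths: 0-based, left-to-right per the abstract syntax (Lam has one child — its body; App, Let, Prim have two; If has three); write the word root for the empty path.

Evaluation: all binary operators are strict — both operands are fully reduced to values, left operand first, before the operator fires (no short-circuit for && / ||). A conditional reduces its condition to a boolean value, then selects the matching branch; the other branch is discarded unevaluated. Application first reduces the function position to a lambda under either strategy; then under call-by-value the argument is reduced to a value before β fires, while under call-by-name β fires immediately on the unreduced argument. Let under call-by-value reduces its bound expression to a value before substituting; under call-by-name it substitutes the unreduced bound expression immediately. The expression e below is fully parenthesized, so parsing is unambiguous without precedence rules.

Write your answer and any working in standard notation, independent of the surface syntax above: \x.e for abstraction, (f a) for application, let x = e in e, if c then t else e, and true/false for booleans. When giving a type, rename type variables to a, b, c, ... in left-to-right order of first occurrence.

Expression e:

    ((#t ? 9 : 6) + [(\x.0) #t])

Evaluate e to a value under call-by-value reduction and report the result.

Answer: 9

Derivation:
step 0: ((if true then 9 else 6) + ((\x.0) true))
step 1: [if@0] (9 + ((\x.0) true))
step 2: [beta@1] (9 + 0)
step 3: [delta@root] 9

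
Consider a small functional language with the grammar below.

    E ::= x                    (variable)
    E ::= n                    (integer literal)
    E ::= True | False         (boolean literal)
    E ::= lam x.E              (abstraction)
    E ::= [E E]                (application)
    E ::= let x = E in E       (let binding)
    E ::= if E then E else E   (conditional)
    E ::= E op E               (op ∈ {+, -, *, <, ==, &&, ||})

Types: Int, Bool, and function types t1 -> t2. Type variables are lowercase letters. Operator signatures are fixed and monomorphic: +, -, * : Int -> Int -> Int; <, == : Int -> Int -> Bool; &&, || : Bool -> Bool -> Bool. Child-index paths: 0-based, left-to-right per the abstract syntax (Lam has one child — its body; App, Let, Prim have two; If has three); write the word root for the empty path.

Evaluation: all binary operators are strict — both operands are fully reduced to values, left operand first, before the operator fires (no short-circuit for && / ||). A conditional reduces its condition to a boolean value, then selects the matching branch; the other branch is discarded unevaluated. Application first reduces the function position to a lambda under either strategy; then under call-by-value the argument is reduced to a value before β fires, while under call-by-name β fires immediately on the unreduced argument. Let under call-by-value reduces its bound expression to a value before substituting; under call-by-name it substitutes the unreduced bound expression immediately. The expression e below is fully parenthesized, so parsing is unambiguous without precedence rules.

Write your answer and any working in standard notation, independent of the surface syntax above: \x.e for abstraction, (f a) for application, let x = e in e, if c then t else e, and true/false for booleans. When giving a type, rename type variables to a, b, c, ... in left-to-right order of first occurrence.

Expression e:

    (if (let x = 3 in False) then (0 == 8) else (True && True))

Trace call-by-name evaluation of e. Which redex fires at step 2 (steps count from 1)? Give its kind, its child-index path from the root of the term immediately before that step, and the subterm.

Trace:
step 0: (if (let x = 3 in false) then (0 == 8) else (true && true))
step 1: [let@0] (if false then (0 == 8) else (true && true))
step 2: [if@root] (true && true)

Answer: if at root : (if false then (0 == 8) else (true && true))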